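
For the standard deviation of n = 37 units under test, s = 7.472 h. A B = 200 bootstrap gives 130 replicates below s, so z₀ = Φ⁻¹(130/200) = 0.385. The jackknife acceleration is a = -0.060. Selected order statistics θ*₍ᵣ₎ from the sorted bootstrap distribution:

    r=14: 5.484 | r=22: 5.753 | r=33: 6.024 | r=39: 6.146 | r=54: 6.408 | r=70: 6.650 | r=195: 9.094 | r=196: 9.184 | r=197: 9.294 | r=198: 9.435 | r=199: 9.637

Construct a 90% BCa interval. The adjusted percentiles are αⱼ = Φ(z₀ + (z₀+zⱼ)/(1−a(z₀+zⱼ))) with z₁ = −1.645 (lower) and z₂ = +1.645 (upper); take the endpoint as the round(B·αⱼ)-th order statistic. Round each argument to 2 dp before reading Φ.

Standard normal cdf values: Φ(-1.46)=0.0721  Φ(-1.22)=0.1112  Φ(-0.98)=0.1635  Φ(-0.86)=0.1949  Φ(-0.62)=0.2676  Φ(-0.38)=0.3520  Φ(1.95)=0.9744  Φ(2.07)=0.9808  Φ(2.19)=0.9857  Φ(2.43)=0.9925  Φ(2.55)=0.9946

Lower: z₀ + z₁ = 0.385 + (-1.645) = -1.260; 1 − a(z₀+z₁) = 1 − (-0.060)(-1.260) = 0.9244; argument = 0.385 + (-1.260)/0.9244 = -0.9780 → -0.98.
α₁ = Φ(-0.98) = 0.1635; rank = round(200 × 0.1635) = 33; θ*₍33₎ = 6.024.
Upper: z₀ + z₂ = 2.030; 1 − a(z₀+z₂) = 1.1218; argument = 2.1946 → 2.19; α₂ = 0.9857; rank = 197; θ*₍197₎ = 9.294.

(6.024, 9.294)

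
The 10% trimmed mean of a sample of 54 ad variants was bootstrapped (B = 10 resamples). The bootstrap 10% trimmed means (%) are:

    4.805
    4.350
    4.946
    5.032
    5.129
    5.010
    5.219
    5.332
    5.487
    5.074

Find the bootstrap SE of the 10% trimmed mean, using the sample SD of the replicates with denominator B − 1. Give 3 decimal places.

SE* = 0.310

Bootstrap SE is the standard deviation of the 10 replicate 10% trimmed means.
Mean of replicates: (4.805 + 4.350 + 4.946 + 5.032 + 5.129 + 5.010 + 5.219 + 5.332 + 5.487 + 5.074) / 10 = 50.3840 / 10 = 5.0384
Sum of squared deviations: (−0.2334)² + (−0.6884)² + (−0.0924)² + (−0.0064)² + (+0.0906)² + (−0.0284)² + (+0.1806)² + (+0.2936)² + (+0.4486)² + (+0.0356)² = 0.8673
Variance = 0.8673 / 9 = 0.0964
SE* = √0.0964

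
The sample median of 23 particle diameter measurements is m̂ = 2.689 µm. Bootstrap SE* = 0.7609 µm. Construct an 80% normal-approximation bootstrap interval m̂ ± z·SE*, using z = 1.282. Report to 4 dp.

Margin = 1.282 × 0.7609 = 0.97547
Interval: 2.689 ± 0.97547

(1.7135, 3.6645)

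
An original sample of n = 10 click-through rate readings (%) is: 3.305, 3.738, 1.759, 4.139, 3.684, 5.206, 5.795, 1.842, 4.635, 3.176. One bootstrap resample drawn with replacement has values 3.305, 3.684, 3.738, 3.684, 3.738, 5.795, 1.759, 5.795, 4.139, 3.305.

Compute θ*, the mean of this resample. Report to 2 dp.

θ* = 3.89

Mean = (3.305 + 3.684 + 3.738 + 3.684 + 3.738 + 5.795 + 1.759 + 5.795 + 4.139 + 3.305) / 10 = 38.9420 / 10 = 3.89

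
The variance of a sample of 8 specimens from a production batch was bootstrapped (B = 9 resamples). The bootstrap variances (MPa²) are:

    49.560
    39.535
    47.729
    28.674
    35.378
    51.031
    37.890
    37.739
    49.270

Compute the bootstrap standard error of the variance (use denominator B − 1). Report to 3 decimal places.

Bootstrap SE is the standard deviation of the 9 replicate variances.
Mean of replicates: (49.560 + 39.535 + 47.729 + 28.674 + 35.378 + 51.031 + 37.890 + 37.739 + 49.270) / 9 = 376.8060 / 9 = 41.8673
Sum of squared deviations: (+7.6927)² + (−2.3323)² + (+5.8617)² + (−13.1933)² + (−6.4893)² + (+9.1637)² + (−3.9773)² + (−4.1283)² + (+7.4027)² = 486.7861
Variance = 486.7861 / 8 = 60.8483
SE* = √60.8483

SE* = 7.801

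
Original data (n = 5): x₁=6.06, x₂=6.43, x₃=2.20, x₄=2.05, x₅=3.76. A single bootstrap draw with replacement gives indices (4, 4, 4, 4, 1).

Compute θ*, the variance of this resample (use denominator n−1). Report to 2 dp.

Resample values: 2.05, 2.05, 2.05, 2.05, 6.06.
Mean = 2.8520; sum of squared deviations = 12.8641
s² = 12.8641 / 4 = 3.2160

θ* = 3.22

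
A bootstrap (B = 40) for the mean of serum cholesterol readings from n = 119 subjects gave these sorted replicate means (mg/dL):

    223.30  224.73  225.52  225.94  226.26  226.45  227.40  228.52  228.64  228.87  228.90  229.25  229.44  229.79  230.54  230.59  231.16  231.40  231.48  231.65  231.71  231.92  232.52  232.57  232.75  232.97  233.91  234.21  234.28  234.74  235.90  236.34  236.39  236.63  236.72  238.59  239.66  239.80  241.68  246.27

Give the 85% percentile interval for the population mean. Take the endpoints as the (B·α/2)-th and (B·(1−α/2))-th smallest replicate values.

α = 0.15; lower rank = 40 × 0.075 = 3; upper rank = 40 × 0.925 = 37.
The 3rd smallest replicate is 225.52; the 37th is 239.66.

(225.52, 239.66)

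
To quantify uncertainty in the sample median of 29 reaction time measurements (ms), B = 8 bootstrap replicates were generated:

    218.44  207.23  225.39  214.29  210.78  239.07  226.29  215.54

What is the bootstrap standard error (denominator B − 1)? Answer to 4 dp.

Bootstrap SE is the standard deviation of the 8 replicate medians.
Mean of replicates: (218.44 + 207.23 + 225.39 + 214.29 + 210.78 + 239.07 + 226.29 + 215.54) / 8 = 1757.03000 / 8 = 219.62875
Sum of squared deviations: (−1.18875)² + (−12.39875)² + (+5.76125)² + (−5.33875)² + (−8.84875)² + (+19.44125)² + (+6.66125)² + (−4.08875)² = 734.18909
Variance = 734.18909 / 7 = 104.88416
SE* = √104.88416

SE* = 10.2413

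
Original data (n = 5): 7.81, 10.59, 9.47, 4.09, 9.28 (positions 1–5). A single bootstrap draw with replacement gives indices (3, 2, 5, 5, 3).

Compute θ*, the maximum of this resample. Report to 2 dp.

Resample values: 9.47, 10.59, 9.28, 9.28, 9.47.
Maximum = 10.59

θ* = 10.59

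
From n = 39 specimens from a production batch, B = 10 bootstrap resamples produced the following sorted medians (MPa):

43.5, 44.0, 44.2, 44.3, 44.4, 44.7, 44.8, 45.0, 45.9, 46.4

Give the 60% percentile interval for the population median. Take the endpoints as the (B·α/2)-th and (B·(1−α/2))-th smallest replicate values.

(44.0, 45.0)

α = 0.40; lower rank = 10 × 0.200 = 2; upper rank = 10 × 0.800 = 8.
The 2nd smallest replicate is 44.0; the 8th is 45.0.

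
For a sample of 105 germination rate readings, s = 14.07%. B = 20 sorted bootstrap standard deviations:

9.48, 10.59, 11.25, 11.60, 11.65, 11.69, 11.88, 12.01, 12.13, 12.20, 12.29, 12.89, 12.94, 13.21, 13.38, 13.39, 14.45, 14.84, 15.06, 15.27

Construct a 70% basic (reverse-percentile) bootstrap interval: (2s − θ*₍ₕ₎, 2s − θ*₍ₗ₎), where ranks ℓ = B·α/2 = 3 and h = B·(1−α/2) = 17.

(13.69, 16.89)

Percentile endpoints at ranks 3 and 17: θ*₍3₎ = 11.25, θ*₍17₎ = 14.45.
Basic interval reflects these around s:
  lower = 2 × 14.07 − 14.45 = 13.69
  upper = 2 × 14.07 − 11.25 = 16.89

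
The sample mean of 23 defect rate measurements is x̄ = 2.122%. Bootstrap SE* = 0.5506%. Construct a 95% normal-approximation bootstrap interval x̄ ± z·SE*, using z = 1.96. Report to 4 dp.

Margin = 1.96 × 0.5506 = 1.07918
Interval: 2.122 ± 1.07918

(1.0428, 3.2012)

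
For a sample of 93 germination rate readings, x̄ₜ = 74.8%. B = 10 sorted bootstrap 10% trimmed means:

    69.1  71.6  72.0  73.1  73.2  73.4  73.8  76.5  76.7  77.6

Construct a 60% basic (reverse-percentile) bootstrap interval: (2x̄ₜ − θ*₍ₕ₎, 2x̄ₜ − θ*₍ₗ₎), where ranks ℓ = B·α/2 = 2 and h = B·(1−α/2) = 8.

Percentile endpoints at ranks 2 and 8: θ*₍2₎ = 71.6, θ*₍8₎ = 76.5.
Basic interval reflects these around x̄ₜ:
  lower = 2 × 74.8 − 76.5 = 73.1
  upper = 2 × 74.8 − 71.6 = 78.0

(73.1, 78.0)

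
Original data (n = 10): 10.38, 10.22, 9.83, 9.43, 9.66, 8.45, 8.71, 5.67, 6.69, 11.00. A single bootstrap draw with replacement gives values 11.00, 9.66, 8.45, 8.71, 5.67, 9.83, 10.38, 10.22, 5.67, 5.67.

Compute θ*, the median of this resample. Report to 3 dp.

Sorted: 5.67, 5.67, 5.67, 8.45, 8.71, 9.66, 9.83, 10.22, 10.38, 11.00
Median = average of the two middle values = 9.185

θ* = 9.185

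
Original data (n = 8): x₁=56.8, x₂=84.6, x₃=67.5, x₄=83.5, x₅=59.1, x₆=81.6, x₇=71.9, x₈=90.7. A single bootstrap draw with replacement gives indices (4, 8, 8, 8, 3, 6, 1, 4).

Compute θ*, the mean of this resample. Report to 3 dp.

Resample values: 83.5, 90.7, 90.7, 90.7, 67.5, 81.6, 56.8, 83.5.
Mean = (83.5 + 90.7 + 90.7 + 90.7 + 67.5 + 81.6 + 56.8 + 83.5) / 8 = 645.00 / 8 = 80.625

θ* = 80.625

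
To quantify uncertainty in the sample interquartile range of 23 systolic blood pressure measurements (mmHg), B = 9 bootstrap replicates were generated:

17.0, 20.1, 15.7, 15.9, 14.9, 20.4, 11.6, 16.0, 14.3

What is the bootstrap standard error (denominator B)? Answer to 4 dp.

SE* = 2.5891

Bootstrap SE is the standard deviation of the 9 replicate interquartile ranges.
Mean of replicates: (17.0 + 20.1 + 15.7 + 15.9 + 14.9 + 20.4 + 11.6 + 16.0 + 14.3) / 9 = 145.90000 / 9 = 16.21111
Sum of squared deviations: (+0.78889)² + (+3.88889)² + (−0.51111)² + (−0.31111)² + (−1.31111)² + (+4.18889)² + (−4.61111)² + (−0.21111)² + (−1.91111)² = 60.32889
Variance = 60.32889 / 9 = 6.70321
SE* = √6.70321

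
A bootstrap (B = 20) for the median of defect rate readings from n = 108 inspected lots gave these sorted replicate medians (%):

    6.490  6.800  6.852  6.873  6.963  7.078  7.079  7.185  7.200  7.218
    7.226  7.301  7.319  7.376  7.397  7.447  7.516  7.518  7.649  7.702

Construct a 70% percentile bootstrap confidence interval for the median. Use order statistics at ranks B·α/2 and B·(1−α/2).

α = 0.30; lower rank = 20 × 0.150 = 3; upper rank = 20 × 0.850 = 17.
The 3rd smallest replicate is 6.852; the 17th is 7.516.

(6.852, 7.516)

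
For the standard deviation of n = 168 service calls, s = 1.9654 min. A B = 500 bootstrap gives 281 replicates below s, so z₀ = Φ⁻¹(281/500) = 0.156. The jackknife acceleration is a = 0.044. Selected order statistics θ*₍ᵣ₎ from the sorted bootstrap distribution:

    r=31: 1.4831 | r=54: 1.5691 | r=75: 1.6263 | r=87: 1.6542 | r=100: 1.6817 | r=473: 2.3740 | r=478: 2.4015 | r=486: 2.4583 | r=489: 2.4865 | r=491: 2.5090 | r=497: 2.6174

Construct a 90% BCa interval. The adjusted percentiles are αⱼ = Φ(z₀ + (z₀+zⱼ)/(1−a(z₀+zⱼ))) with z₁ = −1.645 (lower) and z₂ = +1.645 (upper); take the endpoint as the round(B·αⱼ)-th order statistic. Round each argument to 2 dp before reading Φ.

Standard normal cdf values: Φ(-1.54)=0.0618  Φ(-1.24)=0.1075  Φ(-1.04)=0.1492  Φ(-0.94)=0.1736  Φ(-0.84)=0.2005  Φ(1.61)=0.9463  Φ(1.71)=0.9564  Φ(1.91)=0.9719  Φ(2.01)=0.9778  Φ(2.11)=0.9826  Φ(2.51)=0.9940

Lower: z₀ + z₁ = 0.156 + (-1.645) = -1.489; 1 − a(z₀+z₁) = 1 − (0.044)(-1.489) = 1.0655; argument = 0.156 + (-1.489)/1.0655 = -1.2414 → -1.24.
α₁ = Φ(-1.24) = 0.1075; rank = round(500 × 0.1075) = 54; θ*₍54₎ = 1.5691.
Upper: z₀ + z₂ = 1.801; 1 − a(z₀+z₂) = 0.9208; argument = 2.1120 → 2.11; α₂ = 0.9826; rank = 491; θ*₍491₎ = 2.5090.

(1.5691, 2.5090)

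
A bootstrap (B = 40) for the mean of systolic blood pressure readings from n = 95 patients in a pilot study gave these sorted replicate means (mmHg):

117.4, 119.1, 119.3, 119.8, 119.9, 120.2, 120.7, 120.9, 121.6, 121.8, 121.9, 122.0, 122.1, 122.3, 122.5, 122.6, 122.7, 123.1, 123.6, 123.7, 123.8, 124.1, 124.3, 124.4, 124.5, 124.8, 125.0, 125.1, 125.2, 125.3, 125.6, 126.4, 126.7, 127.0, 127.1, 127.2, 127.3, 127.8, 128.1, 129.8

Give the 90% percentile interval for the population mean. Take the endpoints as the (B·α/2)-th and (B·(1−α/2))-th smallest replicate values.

(119.1, 127.8)

α = 0.10; lower rank = 40 × 0.050 = 2; upper rank = 40 × 0.950 = 38.
The 2nd smallest replicate is 119.1; the 38th is 127.8.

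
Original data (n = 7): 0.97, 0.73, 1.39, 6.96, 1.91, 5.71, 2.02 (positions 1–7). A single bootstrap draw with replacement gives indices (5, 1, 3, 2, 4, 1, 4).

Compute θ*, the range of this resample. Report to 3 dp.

Resample values: 1.91, 0.97, 1.39, 0.73, 6.96, 0.97, 6.96.
Range = 6.96 − 0.73 = 6.230

θ* = 6.230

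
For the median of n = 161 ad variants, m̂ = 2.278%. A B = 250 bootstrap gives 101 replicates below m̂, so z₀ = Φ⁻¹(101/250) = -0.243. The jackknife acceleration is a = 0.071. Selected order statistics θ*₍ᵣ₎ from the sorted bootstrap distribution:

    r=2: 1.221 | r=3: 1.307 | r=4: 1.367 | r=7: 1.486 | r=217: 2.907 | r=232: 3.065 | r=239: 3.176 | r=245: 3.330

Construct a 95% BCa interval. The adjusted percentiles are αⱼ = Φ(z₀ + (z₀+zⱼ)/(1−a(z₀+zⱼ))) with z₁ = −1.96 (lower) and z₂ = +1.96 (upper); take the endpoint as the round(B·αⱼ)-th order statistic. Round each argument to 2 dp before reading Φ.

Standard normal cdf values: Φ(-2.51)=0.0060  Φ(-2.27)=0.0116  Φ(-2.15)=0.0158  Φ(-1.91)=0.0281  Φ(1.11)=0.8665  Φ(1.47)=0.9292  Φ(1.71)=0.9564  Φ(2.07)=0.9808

Lower: z₀ + z₁ = -0.243 + (-1.960) = -2.203; 1 − a(z₀+z₁) = 1 − (0.071)(-2.203) = 1.1564; argument = -0.243 + (-2.203)/1.1564 = -2.1480 → -2.15.
α₁ = Φ(-2.15) = 0.0158; rank = round(250 × 0.0158) = 4; θ*₍4₎ = 1.367.
Upper: z₀ + z₂ = 1.717; 1 − a(z₀+z₂) = 0.8781; argument = 1.7124 → 1.71; α₂ = 0.9564; rank = 239; θ*₍239₎ = 3.176.

(1.367, 3.176)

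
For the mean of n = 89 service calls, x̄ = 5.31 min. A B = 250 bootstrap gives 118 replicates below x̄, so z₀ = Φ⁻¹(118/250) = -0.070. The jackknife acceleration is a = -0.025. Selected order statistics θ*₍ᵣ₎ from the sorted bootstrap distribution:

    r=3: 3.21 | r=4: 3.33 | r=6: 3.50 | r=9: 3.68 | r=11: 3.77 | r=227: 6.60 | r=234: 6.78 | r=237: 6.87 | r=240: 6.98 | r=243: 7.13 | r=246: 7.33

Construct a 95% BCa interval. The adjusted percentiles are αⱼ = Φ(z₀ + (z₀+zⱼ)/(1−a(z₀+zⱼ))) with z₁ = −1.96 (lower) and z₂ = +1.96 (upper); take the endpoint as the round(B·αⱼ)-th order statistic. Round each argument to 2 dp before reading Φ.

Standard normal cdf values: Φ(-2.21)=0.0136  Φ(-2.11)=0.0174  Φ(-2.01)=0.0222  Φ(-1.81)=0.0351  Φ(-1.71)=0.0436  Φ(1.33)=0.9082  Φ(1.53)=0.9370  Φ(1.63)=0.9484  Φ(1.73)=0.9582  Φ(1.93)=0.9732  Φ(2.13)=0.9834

Lower: z₀ + z₁ = -0.070 + (-1.960) = -2.030; 1 − a(z₀+z₁) = 1 − (-0.025)(-2.030) = 0.9493; argument = -0.070 + (-2.030)/0.9493 = -2.2085 → -2.21.
α₁ = Φ(-2.21) = 0.0136; rank = round(250 × 0.0136) = 3; θ*₍3₎ = 3.21.
Upper: z₀ + z₂ = 1.890; 1 − a(z₀+z₂) = 1.0473; argument = 1.7347 → 1.73; α₂ = 0.9582; rank = 240; θ*₍240₎ = 6.98.

(3.21, 6.98)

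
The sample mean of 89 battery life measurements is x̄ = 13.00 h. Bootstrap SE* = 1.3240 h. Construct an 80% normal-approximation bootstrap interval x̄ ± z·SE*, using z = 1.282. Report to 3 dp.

(11.303, 14.697)

Margin = 1.282 × 1.3240 = 1.6974
Interval: 13.00 ± 1.6974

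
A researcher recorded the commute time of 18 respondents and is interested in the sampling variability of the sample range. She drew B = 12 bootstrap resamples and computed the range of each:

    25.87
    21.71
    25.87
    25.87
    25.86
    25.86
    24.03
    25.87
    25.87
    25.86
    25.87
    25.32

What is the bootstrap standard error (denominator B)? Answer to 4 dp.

Bootstrap SE is the standard deviation of the 12 replicate ranges.
Mean of replicates: (25.87 + 21.71 + 25.87 + 25.87 + 25.86 + 25.86 + 24.03 + 25.87 + 25.87 + 25.86 + 25.87 + 25.32) / 12 = 303.86000 / 12 = 25.32167
Sum of squared deviations: (+0.54833)² + (−3.61167)² + (+0.54833)² + (+0.54833)² + (+0.53833)² + (+0.53833)² + (−1.29167)² + (+0.54833)² + (+0.54833)² + (+0.53833)² + (+0.54833)² + (−0.00167)² = 17.38597
Variance = 17.38597 / 12 = 1.44883
SE* = √1.44883

SE* = 1.2037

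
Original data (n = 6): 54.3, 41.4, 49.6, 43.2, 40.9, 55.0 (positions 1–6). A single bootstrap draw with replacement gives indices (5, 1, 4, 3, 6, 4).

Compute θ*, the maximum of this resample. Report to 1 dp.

θ* = 55.0

Resample values: 40.9, 54.3, 43.2, 49.6, 55.0, 43.2.
Maximum = 55.0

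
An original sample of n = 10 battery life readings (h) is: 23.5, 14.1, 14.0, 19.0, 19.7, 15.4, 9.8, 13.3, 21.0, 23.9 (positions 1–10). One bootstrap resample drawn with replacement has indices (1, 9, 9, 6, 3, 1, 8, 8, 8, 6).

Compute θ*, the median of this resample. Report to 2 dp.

Resample values: 23.5, 21.0, 21.0, 15.4, 14.0, 23.5, 13.3, 13.3, 13.3, 15.4.
Sorted: 13.3, 13.3, 13.3, 14.0, 15.4, 15.4, 21.0, 21.0, 23.5, 23.5
Median = average of the two middle values = 15.40

θ* = 15.40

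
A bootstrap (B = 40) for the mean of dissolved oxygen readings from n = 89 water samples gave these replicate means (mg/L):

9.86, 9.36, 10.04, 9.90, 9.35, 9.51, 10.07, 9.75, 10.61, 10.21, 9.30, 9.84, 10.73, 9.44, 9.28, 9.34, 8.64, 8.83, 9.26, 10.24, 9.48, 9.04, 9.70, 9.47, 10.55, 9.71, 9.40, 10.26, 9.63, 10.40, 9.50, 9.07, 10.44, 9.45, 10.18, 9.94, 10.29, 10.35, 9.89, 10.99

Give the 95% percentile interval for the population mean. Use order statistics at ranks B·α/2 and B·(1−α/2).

(8.64, 10.73)

Sorted replicates: 8.64, 8.83, 9.04, 9.07, 9.26, 9.28, 9.30, 9.34, 9.35, 9.36, 9.40, 9.44, 9.45, 9.47, 9.48, 9.50, 9.51, 9.63, 9.70, 9.71, 9.75, 9.84, 9.86, 9.89, 9.90, 9.94, 10.04, 10.07, 10.18, 10.21, 10.24, 10.26, 10.29, 10.35, 10.40, 10.44, 10.55, 10.61, 10.73, 10.99
α = 0.05; lower rank = 40 × 0.025 = 1; upper rank = 40 × 0.975 = 39.
The 1st smallest replicate is 8.64; the 39th is 10.73.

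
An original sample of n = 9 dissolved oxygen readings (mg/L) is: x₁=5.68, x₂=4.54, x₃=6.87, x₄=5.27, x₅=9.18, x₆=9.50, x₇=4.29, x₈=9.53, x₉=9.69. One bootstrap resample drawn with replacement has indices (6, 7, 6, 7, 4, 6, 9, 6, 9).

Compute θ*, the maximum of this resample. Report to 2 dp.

Resample values: 9.50, 4.29, 9.50, 4.29, 5.27, 9.50, 9.69, 9.50, 9.69.
Maximum = 9.69

θ* = 9.69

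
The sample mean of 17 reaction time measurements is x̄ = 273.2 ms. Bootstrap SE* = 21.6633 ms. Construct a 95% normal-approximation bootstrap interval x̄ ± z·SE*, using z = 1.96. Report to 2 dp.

(230.74, 315.66)

Margin = 1.96 × 21.6633 = 42.460
Interval: 273.2 ± 42.460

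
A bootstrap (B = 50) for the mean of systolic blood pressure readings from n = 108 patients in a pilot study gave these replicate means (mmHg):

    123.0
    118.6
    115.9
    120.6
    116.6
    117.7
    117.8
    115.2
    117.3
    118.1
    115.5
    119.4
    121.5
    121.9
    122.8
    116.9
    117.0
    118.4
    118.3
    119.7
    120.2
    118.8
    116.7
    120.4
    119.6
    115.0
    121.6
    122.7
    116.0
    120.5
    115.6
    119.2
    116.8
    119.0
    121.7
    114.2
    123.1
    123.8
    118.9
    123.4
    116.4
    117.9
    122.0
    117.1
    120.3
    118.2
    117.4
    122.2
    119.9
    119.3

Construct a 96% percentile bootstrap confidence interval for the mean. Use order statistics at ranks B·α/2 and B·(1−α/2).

Sorted replicates: 114.2, 115.0, 115.2, 115.5, 115.6, 115.9, 116.0, 116.4, 116.6, 116.7, 116.8, 116.9, 117.0, 117.1, 117.3, 117.4, 117.7, 117.8, 117.9, 118.1, 118.2, 118.3, 118.4, 118.6, 118.8, 118.9, 119.0, 119.2, 119.3, 119.4, 119.6, 119.7, 119.9, 120.2, 120.3, 120.4, 120.5, 120.6, 121.5, 121.6, 121.7, 121.9, 122.0, 122.2, 122.7, 122.8, 123.0, 123.1, 123.4, 123.8
α = 0.04; lower rank = 50 × 0.020 = 1; upper rank = 50 × 0.980 = 49.
The 1st smallest replicate is 114.2; the 49th is 123.4.

(114.2, 123.4)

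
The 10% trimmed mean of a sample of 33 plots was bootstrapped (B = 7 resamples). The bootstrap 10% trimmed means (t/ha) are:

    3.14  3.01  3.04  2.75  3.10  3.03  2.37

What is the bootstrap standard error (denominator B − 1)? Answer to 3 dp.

Bootstrap SE is the standard deviation of the 7 replicate 10% trimmed means.
Mean of replicates: (3.14 + 3.01 + 3.04 + 2.75 + 3.10 + 3.03 + 2.37) / 7 = 20.4400 / 7 = 2.9200
Sum of squared deviations: (+0.2200)² + (+0.0900)² + (+0.1200)² + (−0.1700)² + (+0.1800)² + (+0.1100)² + (−0.5500)² = 0.4468
Variance = 0.4468 / 6 = 0.0745
SE* = √0.0745

SE* = 0.273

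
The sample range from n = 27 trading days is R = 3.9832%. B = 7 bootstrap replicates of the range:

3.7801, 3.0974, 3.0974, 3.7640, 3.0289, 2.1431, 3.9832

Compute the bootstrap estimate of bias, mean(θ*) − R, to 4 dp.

bias = −0.7126

mean(θ*) = (3.7801 + 3.0974 + 3.0974 + 3.7640 + 3.0289 + 2.1431 + 3.9832) / 7 = 3.27059
bias = 3.27059 − 3.9832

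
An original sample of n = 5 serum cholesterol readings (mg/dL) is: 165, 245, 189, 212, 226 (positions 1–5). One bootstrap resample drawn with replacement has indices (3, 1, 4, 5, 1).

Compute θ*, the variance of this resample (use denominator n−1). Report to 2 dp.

Resample values: 189, 165, 212, 226, 165.
Mean = 191.4000; sum of squared deviations = 3021.2000
s² = 3021.2000 / 4 = 755.3000

θ* = 755.30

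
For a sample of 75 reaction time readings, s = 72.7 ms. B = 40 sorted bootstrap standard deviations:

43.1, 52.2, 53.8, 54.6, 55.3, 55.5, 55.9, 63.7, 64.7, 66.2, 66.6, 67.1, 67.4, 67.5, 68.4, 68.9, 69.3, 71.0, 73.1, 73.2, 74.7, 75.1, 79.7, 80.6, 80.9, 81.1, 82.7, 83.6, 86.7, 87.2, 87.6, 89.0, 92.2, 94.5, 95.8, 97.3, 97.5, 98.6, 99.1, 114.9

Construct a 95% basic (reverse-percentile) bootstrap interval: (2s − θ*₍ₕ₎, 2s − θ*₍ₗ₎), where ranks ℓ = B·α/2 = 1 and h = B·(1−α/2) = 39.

(46.3, 102.3)

Percentile endpoints at ranks 1 and 39: θ*₍1₎ = 43.1, θ*₍39₎ = 99.1.
Basic interval reflects these around s:
  lower = 2 × 72.7 − 99.1 = 46.3
  upper = 2 × 72.7 − 43.1 = 102.3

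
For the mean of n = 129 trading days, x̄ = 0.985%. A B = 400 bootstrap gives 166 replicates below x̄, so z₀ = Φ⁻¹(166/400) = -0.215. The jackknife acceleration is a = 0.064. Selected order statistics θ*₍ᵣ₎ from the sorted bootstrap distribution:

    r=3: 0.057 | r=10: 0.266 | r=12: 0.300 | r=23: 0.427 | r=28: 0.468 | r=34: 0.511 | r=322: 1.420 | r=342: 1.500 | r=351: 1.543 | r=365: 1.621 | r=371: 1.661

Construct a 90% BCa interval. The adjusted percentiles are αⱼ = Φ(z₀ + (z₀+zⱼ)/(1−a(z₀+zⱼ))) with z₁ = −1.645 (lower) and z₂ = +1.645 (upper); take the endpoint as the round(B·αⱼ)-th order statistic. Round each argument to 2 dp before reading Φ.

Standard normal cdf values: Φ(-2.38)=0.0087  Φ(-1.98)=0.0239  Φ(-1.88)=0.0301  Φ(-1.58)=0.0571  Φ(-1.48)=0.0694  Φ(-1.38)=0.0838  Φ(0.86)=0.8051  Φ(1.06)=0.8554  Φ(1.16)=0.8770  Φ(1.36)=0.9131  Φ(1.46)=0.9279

Lower: z₀ + z₁ = -0.215 + (-1.645) = -1.860; 1 − a(z₀+z₁) = 1 − (0.064)(-1.860) = 1.1190; argument = -0.215 + (-1.860)/1.1190 = -1.8771 → -1.88.
α₁ = Φ(-1.88) = 0.0301; rank = round(400 × 0.0301) = 12; θ*₍12₎ = 0.300.
Upper: z₀ + z₂ = 1.430; 1 − a(z₀+z₂) = 0.9085; argument = 1.3591 → 1.36; α₂ = 0.9131; rank = 365; θ*₍365₎ = 1.621.

(0.300, 1.621)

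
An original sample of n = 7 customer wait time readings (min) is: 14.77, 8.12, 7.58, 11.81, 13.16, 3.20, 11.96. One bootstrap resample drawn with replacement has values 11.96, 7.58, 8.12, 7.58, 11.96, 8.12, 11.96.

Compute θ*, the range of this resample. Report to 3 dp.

θ* = 4.380

Range = 11.96 − 7.58 = 4.380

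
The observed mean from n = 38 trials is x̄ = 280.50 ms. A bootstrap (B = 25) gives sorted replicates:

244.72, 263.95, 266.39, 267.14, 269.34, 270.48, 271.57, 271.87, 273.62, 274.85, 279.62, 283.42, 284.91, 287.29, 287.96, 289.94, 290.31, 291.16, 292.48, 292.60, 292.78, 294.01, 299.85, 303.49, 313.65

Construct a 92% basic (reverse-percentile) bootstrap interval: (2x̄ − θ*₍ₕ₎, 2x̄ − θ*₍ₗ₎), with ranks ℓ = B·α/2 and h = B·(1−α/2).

(257.51, 316.28)

Percentile endpoints at ranks 1 and 24: θ*₍1₎ = 244.72, θ*₍24₎ = 303.49.
Basic interval reflects these around x̄:
  lower = 2 × 280.50 − 303.49 = 257.51
  upper = 2 × 280.50 − 244.72 = 316.28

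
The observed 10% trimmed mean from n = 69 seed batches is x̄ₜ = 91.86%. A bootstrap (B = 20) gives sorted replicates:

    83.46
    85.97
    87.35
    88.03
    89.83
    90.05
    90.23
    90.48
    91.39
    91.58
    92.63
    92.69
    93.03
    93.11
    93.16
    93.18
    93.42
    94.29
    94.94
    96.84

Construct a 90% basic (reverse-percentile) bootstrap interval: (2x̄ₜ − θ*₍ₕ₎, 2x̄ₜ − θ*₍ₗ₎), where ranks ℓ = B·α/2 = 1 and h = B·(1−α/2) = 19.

(88.78, 100.26)

Percentile endpoints at ranks 1 and 19: θ*₍1₎ = 83.46, θ*₍19₎ = 94.94.
Basic interval reflects these around x̄ₜ:
  lower = 2 × 91.86 − 94.94 = 88.78
  upper = 2 × 91.86 − 83.46 = 100.26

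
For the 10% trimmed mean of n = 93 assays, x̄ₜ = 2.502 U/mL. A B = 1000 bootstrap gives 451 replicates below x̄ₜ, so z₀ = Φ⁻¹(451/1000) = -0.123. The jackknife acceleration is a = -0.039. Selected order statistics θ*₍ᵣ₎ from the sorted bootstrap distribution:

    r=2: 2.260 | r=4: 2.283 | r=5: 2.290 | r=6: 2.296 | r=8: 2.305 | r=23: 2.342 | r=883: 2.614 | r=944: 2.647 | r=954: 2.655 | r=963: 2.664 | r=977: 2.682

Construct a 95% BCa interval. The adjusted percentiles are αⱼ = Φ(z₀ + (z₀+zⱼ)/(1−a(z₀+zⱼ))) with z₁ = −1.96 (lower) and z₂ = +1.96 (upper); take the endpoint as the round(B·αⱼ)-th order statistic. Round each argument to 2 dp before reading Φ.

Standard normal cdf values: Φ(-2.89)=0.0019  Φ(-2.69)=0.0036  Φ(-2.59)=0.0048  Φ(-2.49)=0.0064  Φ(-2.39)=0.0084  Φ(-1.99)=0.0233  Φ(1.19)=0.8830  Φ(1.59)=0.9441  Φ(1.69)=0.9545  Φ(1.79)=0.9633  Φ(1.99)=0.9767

(2.305, 2.647)

Lower: z₀ + z₁ = -0.123 + (-1.960) = -2.083; 1 − a(z₀+z₁) = 1 − (-0.039)(-2.083) = 0.9188; argument = -0.123 + (-2.083)/0.9188 = -2.3902 → -2.39.
α₁ = Φ(-2.39) = 0.0084; rank = round(1000 × 0.0084) = 8; θ*₍8₎ = 2.305.
Upper: z₀ + z₂ = 1.837; 1 − a(z₀+z₂) = 1.0716; argument = 1.5912 → 1.59; α₂ = 0.9441; rank = 944; θ*₍944₎ = 2.647.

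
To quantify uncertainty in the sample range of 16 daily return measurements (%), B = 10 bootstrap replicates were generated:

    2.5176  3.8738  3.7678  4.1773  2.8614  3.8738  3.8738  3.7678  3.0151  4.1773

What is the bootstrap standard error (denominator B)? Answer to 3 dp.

SE* = 0.548

Bootstrap SE is the standard deviation of the 10 replicate ranges.
Mean of replicates: (2.5176 + 3.8738 + 3.7678 + 4.1773 + 2.8614 + 3.8738 + 3.8738 + 3.7678 + 3.0151 + 4.1773) / 10 = 35.90570 / 10 = 3.59057
Sum of squared deviations: (−1.07297)² + (+0.28323)² + (+0.17723)² + (+0.58673)² + (−0.72917)² + (+0.28323)² + (+0.28323)² + (+0.17723)² + (−0.57547)² + (+0.58673)² = 3.00610
Variance = 3.00610 / 10 = 0.30061
SE* = √0.30061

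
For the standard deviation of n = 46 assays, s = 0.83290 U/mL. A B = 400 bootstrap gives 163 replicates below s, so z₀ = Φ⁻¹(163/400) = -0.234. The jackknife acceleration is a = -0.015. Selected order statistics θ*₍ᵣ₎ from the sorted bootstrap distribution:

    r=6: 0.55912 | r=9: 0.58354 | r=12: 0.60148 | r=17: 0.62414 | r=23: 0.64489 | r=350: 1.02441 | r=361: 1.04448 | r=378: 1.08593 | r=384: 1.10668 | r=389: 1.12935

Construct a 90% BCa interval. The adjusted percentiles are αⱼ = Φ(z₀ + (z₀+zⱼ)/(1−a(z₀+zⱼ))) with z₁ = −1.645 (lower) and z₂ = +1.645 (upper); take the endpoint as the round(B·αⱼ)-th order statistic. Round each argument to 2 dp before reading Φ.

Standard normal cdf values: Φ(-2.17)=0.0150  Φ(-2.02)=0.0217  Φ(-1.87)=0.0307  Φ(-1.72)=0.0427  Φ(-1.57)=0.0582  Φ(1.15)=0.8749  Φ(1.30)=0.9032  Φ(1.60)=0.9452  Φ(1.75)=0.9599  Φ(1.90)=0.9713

Lower: z₀ + z₁ = -0.234 + (-1.645) = -1.879; 1 − a(z₀+z₁) = 1 − (-0.015)(-1.879) = 0.9718; argument = -0.234 + (-1.879)/0.9718 = -2.1675 → -2.17.
α₁ = Φ(-2.17) = 0.0150; rank = round(400 × 0.0150) = 6; θ*₍6₎ = 0.55912.
Upper: z₀ + z₂ = 1.411; 1 − a(z₀+z₂) = 1.0212; argument = 1.1478 → 1.15; α₂ = 0.8749; rank = 350; θ*₍350₎ = 1.02441.

(0.55912, 1.02441)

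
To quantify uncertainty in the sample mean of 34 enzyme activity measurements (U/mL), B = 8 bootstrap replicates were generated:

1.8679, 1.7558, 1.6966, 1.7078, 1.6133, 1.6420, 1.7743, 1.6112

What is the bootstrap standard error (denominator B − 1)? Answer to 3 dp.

SE* = 0.089

Bootstrap SE is the standard deviation of the 8 replicate means.
Mean of replicates: (1.8679 + 1.7558 + 1.6966 + 1.7078 + 1.6133 + 1.6420 + 1.7743 + 1.6112) / 8 = 13.66890 / 8 = 1.70861
Sum of squared deviations: (+0.15929)² + (+0.04719)² + (−0.01201)² + (−0.00081)² + (−0.09531)² + (−0.06661)² + (+0.06569)² + (−0.09741)² = 0.05507
Variance = 0.05507 / 7 = 0.00787
SE* = √0.00787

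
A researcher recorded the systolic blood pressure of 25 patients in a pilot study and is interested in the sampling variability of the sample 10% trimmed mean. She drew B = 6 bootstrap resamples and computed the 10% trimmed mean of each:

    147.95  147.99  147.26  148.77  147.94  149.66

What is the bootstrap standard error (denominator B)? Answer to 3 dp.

SE* = 0.763

Bootstrap SE is the standard deviation of the 6 replicate 10% trimmed means.
Mean of replicates: (147.95 + 147.99 + 147.26 + 148.77 + 147.94 + 149.66) / 6 = 889.5700 / 6 = 148.2617
Sum of squared deviations: (−0.3117)² + (−0.2717)² + (−1.0017)² + (+0.5083)² + (−0.3217)² + (+1.3983)² = 3.4915
Variance = 3.4915 / 6 = 0.5819
SE* = √0.5819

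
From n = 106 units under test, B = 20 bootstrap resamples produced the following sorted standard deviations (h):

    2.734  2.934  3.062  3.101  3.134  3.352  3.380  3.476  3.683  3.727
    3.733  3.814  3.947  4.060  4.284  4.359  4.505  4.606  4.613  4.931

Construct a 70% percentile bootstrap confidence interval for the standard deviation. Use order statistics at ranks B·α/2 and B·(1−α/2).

α = 0.30; lower rank = 20 × 0.150 = 3; upper rank = 20 × 0.850 = 17.
The 3rd smallest replicate is 3.062; the 17th is 4.505.

(3.062, 4.505)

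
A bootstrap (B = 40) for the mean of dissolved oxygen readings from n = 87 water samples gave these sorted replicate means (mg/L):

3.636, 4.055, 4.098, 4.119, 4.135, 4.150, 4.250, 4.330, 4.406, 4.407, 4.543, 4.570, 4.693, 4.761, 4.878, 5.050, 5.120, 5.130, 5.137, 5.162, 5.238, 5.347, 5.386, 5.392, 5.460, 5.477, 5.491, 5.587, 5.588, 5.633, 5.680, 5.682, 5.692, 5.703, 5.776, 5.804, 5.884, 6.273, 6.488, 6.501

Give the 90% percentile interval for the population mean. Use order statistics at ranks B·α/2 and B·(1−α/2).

(4.055, 6.273)

α = 0.10; lower rank = 40 × 0.050 = 2; upper rank = 40 × 0.950 = 38.
The 2nd smallest replicate is 4.055; the 38th is 6.273.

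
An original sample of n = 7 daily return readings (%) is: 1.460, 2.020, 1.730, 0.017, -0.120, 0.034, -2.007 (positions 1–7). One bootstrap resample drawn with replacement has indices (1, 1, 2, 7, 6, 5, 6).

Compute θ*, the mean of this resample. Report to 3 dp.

θ* = 0.412

Resample values: 1.460, 1.460, 2.020, -2.007, 0.034, -0.120, 0.034.
Mean = (1.460 + 1.460 + 2.020 + (-2.007) + 0.034 + (-0.120) + 0.034) / 7 = 2.8810 / 7 = 0.412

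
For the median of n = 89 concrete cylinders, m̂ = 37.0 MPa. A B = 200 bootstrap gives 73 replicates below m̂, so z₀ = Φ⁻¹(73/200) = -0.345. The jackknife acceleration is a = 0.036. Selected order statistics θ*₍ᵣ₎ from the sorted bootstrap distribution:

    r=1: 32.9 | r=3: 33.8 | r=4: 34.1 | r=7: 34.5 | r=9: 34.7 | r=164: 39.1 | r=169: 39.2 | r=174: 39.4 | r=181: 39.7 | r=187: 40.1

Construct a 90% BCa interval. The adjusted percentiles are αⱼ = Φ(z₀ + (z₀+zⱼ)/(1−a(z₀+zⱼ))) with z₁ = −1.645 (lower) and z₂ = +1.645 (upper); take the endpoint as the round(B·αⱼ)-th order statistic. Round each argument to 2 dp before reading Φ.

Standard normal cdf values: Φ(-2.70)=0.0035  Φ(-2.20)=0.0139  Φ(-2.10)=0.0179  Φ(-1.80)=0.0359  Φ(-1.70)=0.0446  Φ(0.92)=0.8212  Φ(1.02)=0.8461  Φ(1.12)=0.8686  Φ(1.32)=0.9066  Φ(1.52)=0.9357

Lower: z₀ + z₁ = -0.345 + (-1.645) = -1.990; 1 − a(z₀+z₁) = 1 − (0.036)(-1.990) = 1.0716; argument = -0.345 + (-1.990)/1.0716 = -2.2020 → -2.20.
α₁ = Φ(-2.20) = 0.0139; rank = round(200 × 0.0139) = 3; θ*₍3₎ = 33.8.
Upper: z₀ + z₂ = 1.300; 1 − a(z₀+z₂) = 0.9532; argument = 1.0188 → 1.02; α₂ = 0.8461; rank = 169; θ*₍169₎ = 39.2.

(33.8, 39.2)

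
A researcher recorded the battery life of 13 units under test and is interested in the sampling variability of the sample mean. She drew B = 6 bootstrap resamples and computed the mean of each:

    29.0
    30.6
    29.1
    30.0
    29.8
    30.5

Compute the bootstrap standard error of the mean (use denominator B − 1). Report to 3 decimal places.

SE* = 0.677

Bootstrap SE is the standard deviation of the 6 replicate means.
Mean of replicates: (29.0 + 30.6 + 29.1 + 30.0 + 29.8 + 30.5) / 6 = 179.0000 / 6 = 29.8333
Sum of squared deviations: (−0.8333)² + (+0.7667)² + (−0.7333)² + (+0.1667)² + (−0.0333)² + (+0.6667)² = 2.2933
Variance = 2.2933 / 5 = 0.4587
SE* = √0.4587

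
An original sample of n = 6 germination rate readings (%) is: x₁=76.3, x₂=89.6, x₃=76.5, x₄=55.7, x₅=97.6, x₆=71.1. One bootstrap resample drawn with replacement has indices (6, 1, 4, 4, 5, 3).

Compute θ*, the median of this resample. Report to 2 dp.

θ* = 73.70

Resample values: 71.1, 76.3, 55.7, 55.7, 97.6, 76.5.
Sorted: 55.7, 55.7, 71.1, 76.3, 76.5, 97.6
Median = average of the two middle values = 73.70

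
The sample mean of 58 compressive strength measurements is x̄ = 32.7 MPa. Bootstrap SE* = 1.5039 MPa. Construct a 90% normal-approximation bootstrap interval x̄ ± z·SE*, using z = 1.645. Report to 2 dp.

(30.23, 35.17)

Margin = 1.645 × 1.5039 = 2.474
Interval: 32.7 ± 2.474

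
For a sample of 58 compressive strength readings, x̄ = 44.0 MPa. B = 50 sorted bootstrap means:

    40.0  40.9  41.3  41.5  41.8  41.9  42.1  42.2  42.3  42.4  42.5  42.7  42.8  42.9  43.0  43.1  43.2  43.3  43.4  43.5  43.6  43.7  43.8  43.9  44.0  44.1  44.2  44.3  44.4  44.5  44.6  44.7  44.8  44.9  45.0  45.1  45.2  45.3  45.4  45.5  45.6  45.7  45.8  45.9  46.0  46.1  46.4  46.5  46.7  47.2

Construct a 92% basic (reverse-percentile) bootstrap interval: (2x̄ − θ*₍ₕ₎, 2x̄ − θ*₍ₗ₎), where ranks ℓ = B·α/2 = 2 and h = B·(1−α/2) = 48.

Percentile endpoints at ranks 2 and 48: θ*₍2₎ = 40.9, θ*₍48₎ = 46.5.
Basic interval reflects these around x̄:
  lower = 2 × 44.0 − 46.5 = 41.5
  upper = 2 × 44.0 − 40.9 = 47.1

(41.5, 47.1)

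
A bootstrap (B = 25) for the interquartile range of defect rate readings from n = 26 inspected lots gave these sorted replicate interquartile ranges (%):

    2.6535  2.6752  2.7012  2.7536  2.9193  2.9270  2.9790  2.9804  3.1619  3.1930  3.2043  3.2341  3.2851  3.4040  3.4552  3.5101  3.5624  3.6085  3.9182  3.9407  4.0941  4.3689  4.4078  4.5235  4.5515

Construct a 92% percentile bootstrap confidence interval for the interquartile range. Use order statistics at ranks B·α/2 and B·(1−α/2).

(2.6535, 4.5235)

α = 0.08; lower rank = 25 × 0.040 = 1; upper rank = 25 × 0.960 = 24.
The 1st smallest replicate is 2.6535; the 24th is 4.5235.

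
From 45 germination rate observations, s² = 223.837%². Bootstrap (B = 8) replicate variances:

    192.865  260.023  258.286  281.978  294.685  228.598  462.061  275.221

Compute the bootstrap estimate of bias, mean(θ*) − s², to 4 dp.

mean(θ*) = (192.865 + 260.023 + 258.286 + 281.978 + 294.685 + 228.598 + 462.061 + 275.221) / 8 = 281.71463
bias = 281.71463 − 223.837

bias = +57.8776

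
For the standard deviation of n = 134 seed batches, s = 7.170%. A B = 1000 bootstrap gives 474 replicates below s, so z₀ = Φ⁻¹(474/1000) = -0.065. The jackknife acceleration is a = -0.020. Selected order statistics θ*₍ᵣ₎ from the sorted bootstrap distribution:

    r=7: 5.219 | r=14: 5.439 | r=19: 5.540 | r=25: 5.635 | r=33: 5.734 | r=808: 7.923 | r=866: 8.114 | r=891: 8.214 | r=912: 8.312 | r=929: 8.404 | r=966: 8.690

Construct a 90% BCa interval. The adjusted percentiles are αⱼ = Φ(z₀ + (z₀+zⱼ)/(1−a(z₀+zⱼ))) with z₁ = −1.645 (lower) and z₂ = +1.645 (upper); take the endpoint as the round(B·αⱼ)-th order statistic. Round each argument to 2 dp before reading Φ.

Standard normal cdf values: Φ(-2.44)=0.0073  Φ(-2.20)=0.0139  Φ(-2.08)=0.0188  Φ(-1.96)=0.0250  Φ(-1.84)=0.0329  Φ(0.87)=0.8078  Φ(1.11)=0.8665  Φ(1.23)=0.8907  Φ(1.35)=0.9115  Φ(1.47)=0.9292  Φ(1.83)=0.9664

(5.734, 8.404)

Lower: z₀ + z₁ = -0.065 + (-1.645) = -1.710; 1 − a(z₀+z₁) = 1 − (-0.020)(-1.710) = 0.9658; argument = -0.065 + (-1.710)/0.9658 = -1.8356 → -1.84.
α₁ = Φ(-1.84) = 0.0329; rank = round(1000 × 0.0329) = 33; θ*₍33₎ = 5.734.
Upper: z₀ + z₂ = 1.580; 1 − a(z₀+z₂) = 1.0316; argument = 1.4666 → 1.47; α₂ = 0.9292; rank = 929; θ*₍929₎ = 8.404.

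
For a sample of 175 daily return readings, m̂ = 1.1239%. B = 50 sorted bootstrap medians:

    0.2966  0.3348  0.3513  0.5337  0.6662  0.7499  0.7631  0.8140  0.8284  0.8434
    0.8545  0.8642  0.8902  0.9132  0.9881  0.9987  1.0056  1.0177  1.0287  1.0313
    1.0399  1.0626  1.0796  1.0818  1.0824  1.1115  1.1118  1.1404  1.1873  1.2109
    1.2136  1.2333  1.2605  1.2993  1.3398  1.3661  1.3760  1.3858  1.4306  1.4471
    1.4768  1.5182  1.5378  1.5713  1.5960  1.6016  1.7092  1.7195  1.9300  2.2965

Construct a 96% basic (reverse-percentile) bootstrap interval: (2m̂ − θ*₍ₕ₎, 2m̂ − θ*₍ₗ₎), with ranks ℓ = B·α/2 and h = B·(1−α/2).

Percentile endpoints at ranks 1 and 49: θ*₍1₎ = 0.2966, θ*₍49₎ = 1.9300.
Basic interval reflects these around m̂:
  lower = 2 × 1.1239 − 1.9300 = 0.3178
  upper = 2 × 1.1239 − 0.2966 = 1.9512

(0.3178, 1.9512)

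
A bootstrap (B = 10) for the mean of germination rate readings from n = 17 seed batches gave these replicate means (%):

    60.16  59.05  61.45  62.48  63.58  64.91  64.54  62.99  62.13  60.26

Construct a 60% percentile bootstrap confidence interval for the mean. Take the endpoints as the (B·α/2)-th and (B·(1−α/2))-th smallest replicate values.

Sorted replicates: 59.05, 60.16, 60.26, 61.45, 62.13, 62.48, 62.99, 63.58, 64.54, 64.91
α = 0.40; lower rank = 10 × 0.200 = 2; upper rank = 10 × 0.800 = 8.
The 2nd smallest replicate is 60.16; the 8th is 63.58.

(60.16, 63.58)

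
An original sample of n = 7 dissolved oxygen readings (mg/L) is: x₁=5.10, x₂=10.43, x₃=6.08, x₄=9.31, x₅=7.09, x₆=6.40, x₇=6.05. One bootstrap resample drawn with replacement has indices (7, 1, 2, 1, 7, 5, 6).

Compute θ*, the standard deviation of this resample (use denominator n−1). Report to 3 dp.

θ* = 1.828

Resample values: 6.05, 5.10, 10.43, 5.10, 6.05, 7.09, 6.40.
Mean = 6.6029; sum of squared deviations = 20.0539
s² = 20.0539 / 6 = 3.3423
s = √3.3423 = 1.828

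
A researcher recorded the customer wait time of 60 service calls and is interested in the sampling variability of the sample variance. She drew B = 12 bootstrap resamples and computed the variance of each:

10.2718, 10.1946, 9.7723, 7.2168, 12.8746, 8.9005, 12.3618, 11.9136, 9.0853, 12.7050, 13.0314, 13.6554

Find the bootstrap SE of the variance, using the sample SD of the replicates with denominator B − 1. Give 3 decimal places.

Bootstrap SE is the standard deviation of the 12 replicate variances.
Mean of replicates: (10.2718 + 10.1946 + 9.7723 + 7.2168 + 12.8746 + 8.9005 + 12.3618 + 11.9136 + 9.0853 + 12.7050 + 13.0314 + 13.6554) / 12 = 131.98310 / 12 = 10.99859
Sum of squared deviations: (−0.72679)² + (−0.80399)² + (−1.22629)² + (−3.78179)² + (+1.87601)² + (−2.09809)² + (+1.36321)² + (+0.91501)² + (−1.91329)² + (+1.70641)² + (+2.03281)² + (+2.65681)² = 45.36080
Variance = 45.36080 / 11 = 4.12371
SE* = √4.12371

SE* = 2.031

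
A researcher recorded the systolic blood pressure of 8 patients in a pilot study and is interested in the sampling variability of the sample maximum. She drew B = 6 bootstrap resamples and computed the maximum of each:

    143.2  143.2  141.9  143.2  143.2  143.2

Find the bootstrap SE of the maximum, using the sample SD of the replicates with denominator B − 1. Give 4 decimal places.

SE* = 0.5307

Bootstrap SE is the standard deviation of the 6 replicate maximums.
Mean of replicates: (143.2 + 143.2 + 141.9 + 143.2 + 143.2 + 143.2) / 6 = 857.90000 / 6 = 142.98333
Sum of squared deviations: (+0.21667)² + (+0.21667)² + (−1.08333)² + (+0.21667)² + (+0.21667)² + (+0.21667)² = 1.40833
Variance = 1.40833 / 5 = 0.28167
SE* = √0.28167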